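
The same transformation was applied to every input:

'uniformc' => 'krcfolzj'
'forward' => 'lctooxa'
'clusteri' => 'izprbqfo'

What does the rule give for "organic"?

The pattern: shift every letter 3 places backward in the alphabet (wrapping around), then swap each adjacent pair of characters (1↔2, 3↔4, ...).
Starting from "organic": after the first operation, "lodxkfz"; after the second, "olxdfkz".
(Check on "clusteri": → "zirpqbof" → "izprbqfo" ✓)

olxdfkz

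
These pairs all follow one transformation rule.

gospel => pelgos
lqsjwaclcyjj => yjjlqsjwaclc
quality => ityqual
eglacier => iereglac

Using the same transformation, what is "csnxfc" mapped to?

The pattern: move the last 3 characters to the front (rotate right by 3).
For "csnxfc" the result is "xfccsn".

xfccsn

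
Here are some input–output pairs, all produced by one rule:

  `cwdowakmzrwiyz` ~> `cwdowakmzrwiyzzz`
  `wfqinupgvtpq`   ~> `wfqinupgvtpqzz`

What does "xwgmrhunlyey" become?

Each output is the input with this applied: append "zz".
"xwgmrhunlyey" → "xwgmrhunlyeyzz".

xwgmrhunlyeyzz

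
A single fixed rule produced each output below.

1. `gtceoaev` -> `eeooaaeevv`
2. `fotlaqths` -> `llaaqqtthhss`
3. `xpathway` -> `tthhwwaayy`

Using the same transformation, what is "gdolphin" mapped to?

What's happening: delete the first 3 characters, then double every character.
Applying that to "gdolphin" gives "llpphhiinn".

llpphhiinn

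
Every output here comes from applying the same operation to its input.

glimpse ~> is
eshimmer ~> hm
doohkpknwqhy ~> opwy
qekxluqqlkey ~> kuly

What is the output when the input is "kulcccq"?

The pattern: keep one character in every 3, starting at position 3 (positions 3rd, 6th, 9th, ...).
For "kulcccq" the result is "lc".

lc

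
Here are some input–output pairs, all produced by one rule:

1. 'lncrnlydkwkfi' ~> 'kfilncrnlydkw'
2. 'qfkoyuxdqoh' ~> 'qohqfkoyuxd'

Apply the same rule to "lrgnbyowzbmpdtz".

The rule is to move the last 3 characters to the front (rotate right by 3).
So "lrgnbyowzbmpdtz" becomes "dtzlrgnbyowzbmp".

dtzlrgnbyowzbmp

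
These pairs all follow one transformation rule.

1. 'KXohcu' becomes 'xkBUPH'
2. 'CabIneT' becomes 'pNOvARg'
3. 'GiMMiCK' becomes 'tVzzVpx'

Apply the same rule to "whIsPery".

JUvFcREL

What's happening: flip the case of every letter, then shift every letter 13 places forward in the alphabet (wrapping around) — i.e. ROT13.
Working it through for "whIsPery": intermediate "WHiSpERY", final "JUvFcREL".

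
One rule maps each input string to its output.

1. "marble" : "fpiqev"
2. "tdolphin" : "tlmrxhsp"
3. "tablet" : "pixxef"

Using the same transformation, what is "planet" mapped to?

Each output is the input with this applied: shift every letter 4 places forward in the alphabet (wrapping around), then swap the front and back halves of the string.
"planet" → "tperix" → "rixtpe".

rixtpe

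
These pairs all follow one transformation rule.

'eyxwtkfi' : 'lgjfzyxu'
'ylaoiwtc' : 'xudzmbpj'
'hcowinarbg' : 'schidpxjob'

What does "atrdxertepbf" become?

The pattern: move the last 3 characters to the front (rotate right by 3), then shift every letter 1 place forward in the alphabet (wrapping around).
Applying both steps to "atrdxertepbf": "pbfatrdxerte", then "qcgbuseyfsuf".

qcgbuseyfsuf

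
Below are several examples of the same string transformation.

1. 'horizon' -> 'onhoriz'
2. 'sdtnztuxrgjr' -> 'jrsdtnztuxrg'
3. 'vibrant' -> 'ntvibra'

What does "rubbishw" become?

hwrubbis

The transformation: move the last 2 characters to the front (rotate right by 2).
For "rubbishw" the result is "hwrubbis".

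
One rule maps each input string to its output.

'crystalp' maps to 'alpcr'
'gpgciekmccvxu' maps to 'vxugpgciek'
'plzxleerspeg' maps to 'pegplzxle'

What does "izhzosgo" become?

In each case the input is transformed by: move the last 3 characters to the front (rotate right by 3), then delete the last 3 characters.
Starting from "izhzosgo": after the first operation, "sgoizhzo"; after the second, "sgoiz".

sgoiz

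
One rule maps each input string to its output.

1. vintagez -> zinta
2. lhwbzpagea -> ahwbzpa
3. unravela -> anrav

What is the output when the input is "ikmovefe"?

ekmov

The rule is to swap the first and last characters, then delete the last 3 characters.
For "ikmovefe", step one produces "ekmovefi"; step two turns that into "ekmov".
(Check on "lhwbzpagea": → "ahwbzpagel" → "ahwbzpa" ✓)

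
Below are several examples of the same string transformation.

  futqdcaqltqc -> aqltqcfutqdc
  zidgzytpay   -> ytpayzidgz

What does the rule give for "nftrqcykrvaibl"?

The transformation: swap the front and back halves of the string.
"nftrqcykrvaibl" → "krvaiblnftrqcy".

krvaiblnftrqcy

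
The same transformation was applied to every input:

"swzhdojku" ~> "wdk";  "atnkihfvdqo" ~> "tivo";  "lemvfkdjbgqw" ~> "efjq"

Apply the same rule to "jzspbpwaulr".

What's happening: keep one character in every 3, starting at position 2 (positions 2nd, 5th, 8th, ...).
Doing the same to "jzspbpwaulr": "zbar".

zbar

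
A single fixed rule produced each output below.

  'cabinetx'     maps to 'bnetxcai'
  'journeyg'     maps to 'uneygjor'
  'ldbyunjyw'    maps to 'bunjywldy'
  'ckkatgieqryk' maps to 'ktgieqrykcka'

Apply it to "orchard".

The rule is to move the first 3 characters to the end (rotate left by 3), then swap the first and last characters.
On "orchard": the first step gives "hardorc", and the second then gives "cardorh".
(Check on "ldbyunjyw": → "yunjywldb" → "bunjywldy" ✓)

cardorh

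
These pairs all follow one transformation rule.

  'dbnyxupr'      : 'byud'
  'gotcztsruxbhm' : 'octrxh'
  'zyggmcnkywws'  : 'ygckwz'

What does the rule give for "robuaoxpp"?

In each case the input is transformed by: swap the first and last characters, then keep every other character starting from the second (positions 2nd, 4th, 6th, ...).
Doing the same to "robuaoxpp": "ouop".

ouop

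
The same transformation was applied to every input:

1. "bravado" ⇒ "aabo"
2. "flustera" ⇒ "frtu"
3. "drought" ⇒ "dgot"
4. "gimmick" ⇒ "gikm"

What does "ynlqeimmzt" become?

The pattern: keep every other character starting from the first (positions 1st, 3rd, 5th, ...), then sort the characters into alphabetical order.
For "ynlqeimmzt", step one produces "ylemz"; step two turns that into "elmyz".
(Check on "drought": → "dogt" → "dgot" ✓)

elmyz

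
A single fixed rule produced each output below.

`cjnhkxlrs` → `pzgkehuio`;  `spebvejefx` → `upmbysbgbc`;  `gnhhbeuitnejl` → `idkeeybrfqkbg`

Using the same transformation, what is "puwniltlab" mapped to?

The rule is to move the last character to the front, then shift every letter 3 places backward in the alphabet (wrapping around).
Doing the same to "puwniltlab": "ymrtkfiqix".

ymrtkfiqix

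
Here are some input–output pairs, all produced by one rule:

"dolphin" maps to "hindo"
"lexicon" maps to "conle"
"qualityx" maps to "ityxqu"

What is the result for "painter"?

The pattern: move the first 2 characters to the end (rotate left by 2), then delete the first 2 characters.
For "painter" the result is "terpa".

terpa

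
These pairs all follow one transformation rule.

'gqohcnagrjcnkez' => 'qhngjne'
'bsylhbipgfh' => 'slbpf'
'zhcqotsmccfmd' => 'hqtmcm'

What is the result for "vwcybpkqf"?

wypq

The transformation: keep every other character starting from the second (positions 2nd, 4th, 6th, ...).
For "vwcybpkqf" the result is "wypq".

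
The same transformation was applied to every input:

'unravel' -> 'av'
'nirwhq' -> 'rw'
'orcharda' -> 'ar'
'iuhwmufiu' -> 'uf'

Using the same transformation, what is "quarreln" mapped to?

re

What's happening: move the last 2 characters to the front (rotate right by 2), then keep only the last 2 characters.
Starting from "quarreln": after the first operation, "lnquarre"; after the second, "re".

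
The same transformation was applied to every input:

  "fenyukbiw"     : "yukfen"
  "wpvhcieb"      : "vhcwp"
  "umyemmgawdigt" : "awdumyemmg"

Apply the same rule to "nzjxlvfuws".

lvfnzjx

What's happening: delete the last 3 characters, then move the last 3 characters to the front (rotate right by 3).
On "nzjxlvfuws": the first step gives "nzjxlvf", and the second then gives "lvfnzjx".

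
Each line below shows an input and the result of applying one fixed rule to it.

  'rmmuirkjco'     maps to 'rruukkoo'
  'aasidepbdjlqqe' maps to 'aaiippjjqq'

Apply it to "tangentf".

The rule is to keep one character in every 3, starting at position 1 (positions 1st, 4th, 7th, ...), then double every character.
For "tangentf", step one produces "tgt"; step two turns that into "ttggtt".

ttggtt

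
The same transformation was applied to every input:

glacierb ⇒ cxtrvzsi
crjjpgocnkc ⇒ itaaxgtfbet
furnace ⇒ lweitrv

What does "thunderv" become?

ykelvumi

Rule — shift every letter 9 places backward in the alphabet (wrapping around), then swap each adjacent pair of characters (1↔2, 3↔4, ...).
Applying both steps to "thunderv": "kyleuvim", then "ykelvumi".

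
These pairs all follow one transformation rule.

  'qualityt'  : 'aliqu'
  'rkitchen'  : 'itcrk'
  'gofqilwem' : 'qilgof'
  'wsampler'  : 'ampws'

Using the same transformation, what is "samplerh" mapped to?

mplsa

Rule — delete the last 3 characters, then move the last 3 characters to the front (rotate right by 3).
"samplerh" → "sampl" → "mplsa".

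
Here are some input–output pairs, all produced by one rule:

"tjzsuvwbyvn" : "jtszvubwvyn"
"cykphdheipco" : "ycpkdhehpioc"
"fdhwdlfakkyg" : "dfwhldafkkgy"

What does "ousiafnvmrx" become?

uoisfavnrmx

The rule is to swap each adjacent pair of characters (1↔2, 3↔4, ...).
"ousiafnvmrx" → "uoisfavnrmx".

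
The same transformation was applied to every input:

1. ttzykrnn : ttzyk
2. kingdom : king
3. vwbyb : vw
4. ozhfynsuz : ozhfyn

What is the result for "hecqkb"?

In each case the input is transformed by: delete the last 3 characters.
On "hecqkb" that produces "hec".

hec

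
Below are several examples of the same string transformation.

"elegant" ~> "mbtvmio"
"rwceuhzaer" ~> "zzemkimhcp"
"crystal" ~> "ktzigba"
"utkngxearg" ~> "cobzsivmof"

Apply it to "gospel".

The rule is to shift every letter 8 places forward in the alphabet (wrapping around), then take characters alternately from the front and the back (1st, last, 2nd, 2nd-last, ...).
For "gospel" the result is "otwmax".
(Check on "crystal": → "kzgabit" → "ktzigba" ✓)

otwmax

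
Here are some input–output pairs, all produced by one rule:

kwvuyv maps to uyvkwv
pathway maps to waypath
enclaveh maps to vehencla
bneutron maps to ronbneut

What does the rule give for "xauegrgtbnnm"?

nnmxauegrgtb

Each output is the input with this applied: move the last 3 characters to the front (rotate right by 3).
"xauegrgtbnnm" → "nnmxauegrgtb".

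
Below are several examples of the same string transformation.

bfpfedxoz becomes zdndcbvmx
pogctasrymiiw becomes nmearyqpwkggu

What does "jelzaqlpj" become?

hcjxyojnh

In each case the input is transformed by: shift every letter 2 places backward in the alphabet (wrapping around).
"jelzaqlpj" → "hcjxyojnh".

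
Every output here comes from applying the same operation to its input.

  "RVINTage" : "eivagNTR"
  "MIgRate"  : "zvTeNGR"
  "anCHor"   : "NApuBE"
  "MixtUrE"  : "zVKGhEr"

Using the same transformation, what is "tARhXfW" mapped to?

Each output is the input with this applied: flip the case of every letter, then shift every letter 13 places forward in the alphabet (wrapping around) — i.e. ROT13.
Starting from "tARhXfW": after the first operation, "TarHxFw"; after the second, "GneUkSj".

GneUkSj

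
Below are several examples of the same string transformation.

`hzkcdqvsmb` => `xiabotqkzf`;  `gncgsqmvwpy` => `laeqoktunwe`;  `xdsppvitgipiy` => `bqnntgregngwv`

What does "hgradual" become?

epybsyjf

What's happening: move the first character to the end, then shift every letter 2 places backward in the alphabet (wrapping around).
For "hgradual", step one produces "gradualh"; step two turns that into "epybsyjf".
(Check on "hzkcdqvsmb": → "zkcdqvsmbh" → "xiabotqkzf" ✓)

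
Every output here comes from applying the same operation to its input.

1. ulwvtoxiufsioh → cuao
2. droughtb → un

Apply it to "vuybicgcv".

eib

What's happening: keep one character in every 3, starting at position 3 (positions 3rd, 6th, 9th, ...), then shift every letter 6 places forward in the alphabet (wrapping around).
"vuybicgcv" → "ycv" → "eib".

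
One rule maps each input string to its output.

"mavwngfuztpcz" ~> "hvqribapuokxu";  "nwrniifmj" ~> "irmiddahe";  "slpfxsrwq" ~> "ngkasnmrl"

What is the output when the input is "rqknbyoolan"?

Rule — shift every letter 5 places backward in the alphabet (wrapping around).
Applying that to "rqknbyoolan" gives "mlfiwtjjgvi".

mlfiwtjjgvi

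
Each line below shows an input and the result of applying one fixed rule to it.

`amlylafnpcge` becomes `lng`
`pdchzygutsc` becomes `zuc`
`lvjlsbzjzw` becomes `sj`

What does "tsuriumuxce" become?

iue

In each case the input is transformed by: delete the first 2 characters, then keep one character in every 3, starting at position 3 (positions 3rd, 6th, 9th, ...).
Starting from "tsuriumuxce": after the first operation, "uriumuxce"; after the second, "iue".
(Check on "pdchzygutsc": → "chzygutsc" → "zuc" ✓)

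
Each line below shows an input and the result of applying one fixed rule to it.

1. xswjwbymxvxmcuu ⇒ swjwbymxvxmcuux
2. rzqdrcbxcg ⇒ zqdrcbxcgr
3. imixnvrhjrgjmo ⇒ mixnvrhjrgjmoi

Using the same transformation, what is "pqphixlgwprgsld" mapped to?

qphixlgwprgsldp

The pattern: move the first character to the end.
For "pqphixlgwprgsld" the result is "qphixlgwprgsldp".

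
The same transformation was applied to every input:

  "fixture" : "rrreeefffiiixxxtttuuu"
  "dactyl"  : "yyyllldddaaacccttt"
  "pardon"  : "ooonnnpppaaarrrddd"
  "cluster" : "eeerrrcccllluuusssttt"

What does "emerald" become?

llldddeeemmmeeerrraaa

Looking at the pairs, the operation is to move the last 2 characters to the front (rotate right by 2), then repeat every character 3 times.
Doing the same to "emerald": "llldddeeemmmeeerrraaa".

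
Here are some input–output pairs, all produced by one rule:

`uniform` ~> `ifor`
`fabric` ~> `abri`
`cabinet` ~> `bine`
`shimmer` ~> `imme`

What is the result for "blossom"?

osso

Each output is the input with this applied: move the last character to the front, then keep only the last 4 characters.
Starting from "blossom": after the first operation, "mblosso"; after the second, "osso".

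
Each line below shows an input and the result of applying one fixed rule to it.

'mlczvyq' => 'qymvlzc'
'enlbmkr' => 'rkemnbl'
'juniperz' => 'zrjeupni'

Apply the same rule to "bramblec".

Looking at the pairs, the operation is to move the last character to the front, then take characters alternately from the front and the back (1st, last, 2nd, 2nd-last, ...).
Working it through for "bramblec": intermediate "cbramble", final "ceblrbam".

ceblrbam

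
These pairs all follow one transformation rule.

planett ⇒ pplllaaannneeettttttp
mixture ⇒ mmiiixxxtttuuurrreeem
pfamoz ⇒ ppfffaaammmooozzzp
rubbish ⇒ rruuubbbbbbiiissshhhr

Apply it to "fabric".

ffaaabbbrrriiicccf

The rule is to repeat every character 3 times, then move the first character to the end.
For "fabric", step one produces "fffaaabbbrrriiiccc"; step two turns that into "ffaaabbbrrriiicccf".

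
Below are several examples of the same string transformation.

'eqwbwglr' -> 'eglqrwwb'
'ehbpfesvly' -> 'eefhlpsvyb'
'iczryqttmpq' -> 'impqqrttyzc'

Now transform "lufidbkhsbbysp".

Rule — sort the characters into alphabetical order, then move the first character to the end.
On "lufidbkhsbbysp": the first step gives "bbbdfhiklpssuy", and the second then gives "bbdfhiklpssuyb".

bbdfhiklpssuyb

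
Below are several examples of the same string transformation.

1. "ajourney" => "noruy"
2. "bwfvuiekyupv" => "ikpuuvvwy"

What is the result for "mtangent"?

mnntt

The transformation: sort the characters into alphabetical order, then delete the first 3 characters.
Applying both steps to "mtangent": "aegmnntt", then "mnntt".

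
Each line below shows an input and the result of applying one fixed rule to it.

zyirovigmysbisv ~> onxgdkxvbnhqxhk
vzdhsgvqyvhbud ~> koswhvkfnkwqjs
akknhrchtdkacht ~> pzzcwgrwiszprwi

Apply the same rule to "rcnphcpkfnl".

grcewrezuca

Rule — shift every letter 11 places backward in the alphabet (wrapping around).
On "rcnphcpkfnl" that produces "grcewrezuca".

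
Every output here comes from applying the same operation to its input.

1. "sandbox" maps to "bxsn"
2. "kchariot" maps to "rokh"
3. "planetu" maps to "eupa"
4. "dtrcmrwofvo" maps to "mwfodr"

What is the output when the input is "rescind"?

idrs

Each output is the input with this applied: keep every other character starting from the first (positions 1st, 3rd, 5th, ...), then move the first 2 characters to the end (rotate left by 2).
Working it through for "rescind": intermediate "rsid", final "idrs".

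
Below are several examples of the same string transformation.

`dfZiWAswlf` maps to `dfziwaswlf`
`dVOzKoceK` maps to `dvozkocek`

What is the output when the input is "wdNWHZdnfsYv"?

Rule — convert every letter to lowercase.
So "wdNWHZdnfsYv" becomes "wdnwhzdnfsyv".

wdnwhzdnfsyv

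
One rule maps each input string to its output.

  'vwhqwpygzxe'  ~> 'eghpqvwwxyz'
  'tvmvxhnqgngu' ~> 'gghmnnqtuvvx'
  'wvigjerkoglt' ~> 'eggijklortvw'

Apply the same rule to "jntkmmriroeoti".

In each case the input is transformed by: sort the characters into alphabetical order.
Applying that to "jntkmmriroeoti" gives "eiijkmmnoorrtt".

eiijkmmnoorrtt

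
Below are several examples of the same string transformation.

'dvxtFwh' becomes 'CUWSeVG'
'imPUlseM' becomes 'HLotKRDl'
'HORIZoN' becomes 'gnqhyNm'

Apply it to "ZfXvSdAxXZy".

Looking at the pairs, the operation is to shift every letter 1 place backward in the alphabet (wrapping around), then flip the case of every letter.
Applying both steps to "ZfXvSdAxXZy": "YeWuRcZwWYx", then "yEwUrCzWwyX".

yEwUrCzWwyX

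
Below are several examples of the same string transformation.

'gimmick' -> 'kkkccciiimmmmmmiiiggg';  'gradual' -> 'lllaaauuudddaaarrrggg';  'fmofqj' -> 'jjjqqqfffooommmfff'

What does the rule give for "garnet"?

ttteeennnrrraaaggg

What's happening: repeat every character 3 times, then reverse the string.
Applying both steps to "garnet": "gggaaarrrnnneeettt", then "ttteeennnrrraaaggg".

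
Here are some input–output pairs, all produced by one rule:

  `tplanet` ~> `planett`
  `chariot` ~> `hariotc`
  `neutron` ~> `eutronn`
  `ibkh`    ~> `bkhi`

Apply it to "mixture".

ixturem

The transformation: move the first character to the end.
Applying that to "mixture" gives "ixturem".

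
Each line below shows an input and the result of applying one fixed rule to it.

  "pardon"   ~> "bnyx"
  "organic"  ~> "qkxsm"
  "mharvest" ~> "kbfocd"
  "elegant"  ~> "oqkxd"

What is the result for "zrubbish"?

ellscr

Each output is the input with this applied: shift every letter 10 places forward in the alphabet (wrapping around), then delete the first 2 characters.
For "zrubbish", step one produces "jbellscr"; step two turns that into "ellscr".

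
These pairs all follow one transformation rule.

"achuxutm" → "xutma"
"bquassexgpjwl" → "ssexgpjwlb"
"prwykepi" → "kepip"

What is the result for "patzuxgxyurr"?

The pattern: move the first character to the end, then delete the first 3 characters.
Doing the same to "patzuxgxyurr": "uxgxyurrp".

uxgxyurrp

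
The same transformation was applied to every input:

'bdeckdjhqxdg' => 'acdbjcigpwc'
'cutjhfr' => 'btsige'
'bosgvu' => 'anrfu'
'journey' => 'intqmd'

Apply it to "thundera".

sgtmcdq

The rule is to delete the last character, then shift every letter 1 place backward in the alphabet (wrapping around).
So "thundera" becomes "sgtmcdq".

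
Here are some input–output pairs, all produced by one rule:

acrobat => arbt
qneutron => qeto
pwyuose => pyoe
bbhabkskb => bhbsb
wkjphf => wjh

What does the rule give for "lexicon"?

lxcn

The transformation: keep every other character starting from the first (positions 1st, 3rd, 5th, ...).
For "lexicon" the result is "lxcn".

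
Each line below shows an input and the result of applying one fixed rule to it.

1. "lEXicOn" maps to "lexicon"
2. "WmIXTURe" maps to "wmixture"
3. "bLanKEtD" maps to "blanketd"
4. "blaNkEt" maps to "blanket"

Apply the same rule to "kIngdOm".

Rule — convert every letter to lowercase.
Doing the same to "kIngdOm": "kingdom".

kingdom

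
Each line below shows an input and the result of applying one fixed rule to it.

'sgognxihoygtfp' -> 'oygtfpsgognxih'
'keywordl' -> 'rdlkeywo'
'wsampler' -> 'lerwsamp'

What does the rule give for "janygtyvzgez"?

vzgezjanygty

Rule — move the first character to the end, then swap the front and back halves of the string.
Starting from "janygtyvzgez": after the first operation, "anygtyvzgezj"; after the second, "vzgezjanygty".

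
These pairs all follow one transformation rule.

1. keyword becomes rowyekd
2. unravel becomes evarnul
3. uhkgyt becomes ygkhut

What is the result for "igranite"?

tinargie

Looking at the pairs, the operation is to reverse the string, then move the first character to the end.
"igranite" → "etinargi" → "tinargie".
(Check on "unravel": → "levarnu" → "evarnul" ✓)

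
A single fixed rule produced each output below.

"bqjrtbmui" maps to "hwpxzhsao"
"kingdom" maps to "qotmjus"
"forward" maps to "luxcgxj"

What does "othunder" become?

The pattern: shift every letter 6 places forward in the alphabet (wrapping around).
Applying that to "othunder" gives "uznatjkx".

uznatjkx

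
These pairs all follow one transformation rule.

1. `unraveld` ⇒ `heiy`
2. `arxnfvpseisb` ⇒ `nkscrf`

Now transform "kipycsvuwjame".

xcpijnr

The transformation: keep every other character starting from the first (positions 1st, 3rd, 5th, ...), then shift every letter 13 places forward in the alphabet (wrapping around) — i.e. ROT13.
Applying that to "kipycsvuwjame" gives "xcpijnr".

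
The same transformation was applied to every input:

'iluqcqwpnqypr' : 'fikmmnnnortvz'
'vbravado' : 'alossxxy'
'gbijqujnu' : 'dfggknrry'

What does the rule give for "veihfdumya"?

abcefjrsvx

In each case the input is transformed by: shift every letter 3 places backward in the alphabet (wrapping around), then sort the characters into alphabetical order.
Applying both steps to "veihfdumya": "sbfecarjvx", then "abcefjrsvx".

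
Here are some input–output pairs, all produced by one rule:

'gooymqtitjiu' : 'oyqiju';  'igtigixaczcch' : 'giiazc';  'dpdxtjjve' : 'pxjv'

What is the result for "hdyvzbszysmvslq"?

dvbzsvl

The pattern: keep every other character starting from the second (positions 2nd, 4th, 6th, ...).
"hdyvzbszysmvslq" → "dvbzsvl".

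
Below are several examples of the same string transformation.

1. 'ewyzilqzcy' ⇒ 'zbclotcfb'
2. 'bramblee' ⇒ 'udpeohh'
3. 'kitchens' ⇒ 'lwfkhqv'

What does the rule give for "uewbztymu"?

Looking at the pairs, the operation is to delete the first character, then shift every letter 3 places forward in the alphabet (wrapping around).
Applying both steps to "uewbztymu": "ewbztymu", then "hzecwbpx".

hzecwbpx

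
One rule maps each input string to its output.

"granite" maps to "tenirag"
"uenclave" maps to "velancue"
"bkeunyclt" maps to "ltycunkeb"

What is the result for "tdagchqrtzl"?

The pattern: reverse the string, then swap each adjacent pair of characters (1↔2, 3↔4, ...).
Starting from "tdagchqrtzl": after the first operation, "lztrqhcgadt"; after the second, "zlrthqgcdat".

zlrthqgcdat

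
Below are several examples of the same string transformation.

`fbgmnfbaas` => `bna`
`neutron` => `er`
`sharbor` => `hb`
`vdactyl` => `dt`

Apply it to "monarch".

or

The transformation: keep one character in every 3, starting at position 2 (positions 2nd, 5th, 8th, ...).
"monarch" → "or".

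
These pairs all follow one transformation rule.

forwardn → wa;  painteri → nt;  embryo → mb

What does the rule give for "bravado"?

av

Rule — move the last 3 characters to the front (rotate right by 3), then keep only the last 2 characters.
On "bravado": the first step gives "adobrav", and the second then gives "av".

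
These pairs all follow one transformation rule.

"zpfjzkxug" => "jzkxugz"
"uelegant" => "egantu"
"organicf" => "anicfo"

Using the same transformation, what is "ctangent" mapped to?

ngentc

Each output is the input with this applied: move the first character to the end, then delete the first 2 characters.
"ctangent" → "tangentc" → "ngentc".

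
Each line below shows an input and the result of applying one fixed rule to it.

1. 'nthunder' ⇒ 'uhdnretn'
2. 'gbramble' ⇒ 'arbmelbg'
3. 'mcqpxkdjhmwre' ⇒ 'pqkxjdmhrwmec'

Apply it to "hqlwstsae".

wltsasheq

The rule is to move the first 2 characters to the end (rotate left by 2), then swap each adjacent pair of characters (1↔2, 3↔4, ...).
Doing the same to "hqlwstsae": "wltsasheq".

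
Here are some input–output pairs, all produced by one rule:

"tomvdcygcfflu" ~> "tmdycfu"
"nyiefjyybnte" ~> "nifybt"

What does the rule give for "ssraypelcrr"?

Each output is the input with this applied: keep every other character starting from the first (positions 1st, 3rd, 5th, ...).
So "ssraypelcrr" becomes "sryecr".

sryecr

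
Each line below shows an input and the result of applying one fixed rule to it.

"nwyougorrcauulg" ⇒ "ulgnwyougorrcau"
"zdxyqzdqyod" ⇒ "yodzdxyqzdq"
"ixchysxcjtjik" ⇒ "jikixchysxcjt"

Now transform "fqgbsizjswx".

Each output is the input with this applied: move the last 3 characters to the front (rotate right by 3).
So "fqgbsizjswx" becomes "swxfqgbsizj".

swxfqgbsizj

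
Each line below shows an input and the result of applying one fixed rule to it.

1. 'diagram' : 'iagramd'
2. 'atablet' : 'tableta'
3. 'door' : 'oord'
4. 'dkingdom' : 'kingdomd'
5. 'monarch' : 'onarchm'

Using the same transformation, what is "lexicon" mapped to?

exiconl

The transformation: move the first character to the end.
Doing the same to "lexicon": "exiconl".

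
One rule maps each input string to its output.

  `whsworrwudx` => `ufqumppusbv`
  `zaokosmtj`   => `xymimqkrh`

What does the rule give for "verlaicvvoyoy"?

In each case the input is transformed by: shift every letter 2 places backward in the alphabet (wrapping around).
So "verlaicvvoyoy" becomes "tcpjygattmwmw".

tcpjygattmwmw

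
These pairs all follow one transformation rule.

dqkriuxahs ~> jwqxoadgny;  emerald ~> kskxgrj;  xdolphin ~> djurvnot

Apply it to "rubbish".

xahhoyn

In each case the input is transformed by: shift every letter 6 places forward in the alphabet (wrapping around).
"rubbish" → "xahhoyn".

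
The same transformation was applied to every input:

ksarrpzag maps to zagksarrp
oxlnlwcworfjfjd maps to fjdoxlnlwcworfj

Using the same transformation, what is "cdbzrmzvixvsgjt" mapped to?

gjtcdbzrmzvixvs

Looking at the pairs, the operation is to move the last 3 characters to the front (rotate right by 3).
"cdbzrmzvixvsgjt" → "gjtcdbzrmzvixvs".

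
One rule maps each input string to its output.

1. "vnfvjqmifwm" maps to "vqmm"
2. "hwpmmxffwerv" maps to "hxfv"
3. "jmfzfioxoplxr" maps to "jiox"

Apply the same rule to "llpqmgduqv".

lgd

The pattern: swap each adjacent pair of characters (1↔2, 3↔4, ...), then keep one character in every 3, starting at position 2 (positions 2nd, 5th, 8th, ...).
"llpqmgduqv" → "llqpgmudvq" → "lgd".
(Check on "jmfzfioxoplxr": → "mjzfifxopoxlr" → "jiox" ✓)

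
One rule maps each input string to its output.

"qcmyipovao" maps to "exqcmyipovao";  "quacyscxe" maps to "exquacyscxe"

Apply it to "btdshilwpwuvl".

Each output is the input with this applied: prepend "ex".
Doing the same to "btdshilwpwuvl": "exbtdshilwpwuvl".

exbtdshilwpwuvl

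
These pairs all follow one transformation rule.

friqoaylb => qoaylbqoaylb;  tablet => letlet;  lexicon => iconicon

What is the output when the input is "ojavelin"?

Each output is the input with this applied: delete the first 3 characters, then write the whole string twice.
Applying both steps to "ojavelin": "velin", then "velinvelin".
(Check on "friqoaylb": → "qoaylb" → "qoaylbqoaylb" ✓)

velinvelin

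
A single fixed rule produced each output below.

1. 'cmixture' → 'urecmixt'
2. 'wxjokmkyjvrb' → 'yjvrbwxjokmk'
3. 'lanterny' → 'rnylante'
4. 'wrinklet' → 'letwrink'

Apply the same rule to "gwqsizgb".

zgbgwqsi

The rule is to move the first character to the end, then swap the front and back halves of the string.
So "gwqsizgb" becomes "zgbgwqsi".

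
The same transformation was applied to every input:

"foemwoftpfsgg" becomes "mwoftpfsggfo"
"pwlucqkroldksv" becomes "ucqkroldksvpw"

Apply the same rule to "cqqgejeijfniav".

gejeijfniavcq

Rule — move the first 2 characters to the end (rotate left by 2), then delete the first character.
On "cqqgejeijfniav" that produces "gejeijfniavcq".
(Check on "pwlucqkroldksv": → "lucqkroldksvpw" → "ucqkroldksvpw" ✓)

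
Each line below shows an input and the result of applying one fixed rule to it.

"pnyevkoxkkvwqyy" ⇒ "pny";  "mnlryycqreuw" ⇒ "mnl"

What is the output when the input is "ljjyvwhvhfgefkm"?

The transformation: keep only the first 3 characters.
So "ljjyvwhvhfgefkm" becomes "ljj".

ljj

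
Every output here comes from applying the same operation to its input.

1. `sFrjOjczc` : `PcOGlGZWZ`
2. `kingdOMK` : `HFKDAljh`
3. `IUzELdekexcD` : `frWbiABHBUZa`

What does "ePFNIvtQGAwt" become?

In each case the input is transformed by: flip the case of every letter, then shift every letter 3 places backward in the alphabet (wrapping around).
Starting from "ePFNIvtQGAwt": after the first operation, "EpfniVTqgaWT"; after the second, "BmckfSQndxTQ".
(Check on "IUzELdekexcD": → "iuZelDEKEXCd" → "frWbiABHBUZa" ✓)

BmckfSQndxTQ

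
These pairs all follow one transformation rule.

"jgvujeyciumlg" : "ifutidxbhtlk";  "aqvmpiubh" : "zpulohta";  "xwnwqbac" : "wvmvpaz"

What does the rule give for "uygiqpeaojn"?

Each output is the input with this applied: delete the last character, then shift every letter 1 place backward in the alphabet (wrapping around).
Applying that to "uygiqpeaojn" gives "txfhpodzni".

txfhpodzni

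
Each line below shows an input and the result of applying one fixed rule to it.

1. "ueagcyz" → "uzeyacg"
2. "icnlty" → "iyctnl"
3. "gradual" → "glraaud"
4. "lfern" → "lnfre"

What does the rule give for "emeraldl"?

In each case the input is transformed by: take characters alternately from the front and the back (1st, last, 2nd, 2nd-last, ...).
Applying that to "emeraldl" gives "elmdelra".

elmdelra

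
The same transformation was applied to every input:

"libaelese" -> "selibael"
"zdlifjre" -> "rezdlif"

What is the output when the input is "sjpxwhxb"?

The pattern: move the last 3 characters to the front (rotate right by 3), then delete the first character.
Starting from "sjpxwhxb": after the first operation, "hxbsjpxw"; after the second, "xbsjpxw".
(Check on "zdlifjre": → "jrezdlif" → "rezdlif" ✓)

xbsjpxw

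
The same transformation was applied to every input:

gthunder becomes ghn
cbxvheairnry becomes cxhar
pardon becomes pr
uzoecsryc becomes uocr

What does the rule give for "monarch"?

In each case the input is transformed by: keep every other character starting from the first (positions 1st, 3rd, 5th, ...), then delete the last character.
Starting from "monarch": after the first operation, "mnrh"; after the second, "mnr".

mnr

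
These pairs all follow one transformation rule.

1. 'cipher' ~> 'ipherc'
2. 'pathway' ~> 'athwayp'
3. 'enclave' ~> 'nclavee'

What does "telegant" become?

elegantt

Looking at the pairs, the operation is to move the first character to the end.
So "telegant" becomes "elegantt".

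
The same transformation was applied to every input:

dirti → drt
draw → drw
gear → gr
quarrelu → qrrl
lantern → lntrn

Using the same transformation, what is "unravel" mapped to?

The rule is to remove every vowel.
On "unravel" that produces "nrvl".

nrvl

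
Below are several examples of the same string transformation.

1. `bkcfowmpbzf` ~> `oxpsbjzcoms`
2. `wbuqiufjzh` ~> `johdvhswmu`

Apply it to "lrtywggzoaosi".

yegljttmbnbfv

The pattern: shift every letter 13 places forward in the alphabet (wrapping around) — i.e. ROT13.
So "lrtywggzoaosi" becomes "yegljttmbnbfv".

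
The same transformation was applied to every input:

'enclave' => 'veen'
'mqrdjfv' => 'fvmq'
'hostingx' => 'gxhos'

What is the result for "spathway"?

What's happening: move the last 2 characters to the front (rotate right by 2), then delete the last 3 characters.
On "spathway": the first step gives "ayspathw", and the second then gives "ayspa".
(Check on "hostingx": → "gxhostin" → "gxhos" ✓)

ayspa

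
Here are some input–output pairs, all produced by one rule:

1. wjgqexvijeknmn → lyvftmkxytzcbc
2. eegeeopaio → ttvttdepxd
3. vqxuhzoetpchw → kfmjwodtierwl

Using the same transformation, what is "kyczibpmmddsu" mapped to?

znroxqebbsshj

In each case the input is transformed by: shift every letter 11 places backward in the alphabet (wrapping around).
"kyczibpmmddsu" → "znroxqebbsshj".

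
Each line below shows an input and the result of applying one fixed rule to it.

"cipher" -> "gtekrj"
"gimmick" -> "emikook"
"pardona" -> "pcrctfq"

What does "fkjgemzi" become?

The rule is to move the last 2 characters to the front (rotate right by 2), then shift every letter 2 places forward in the alphabet (wrapping around).
On "fkjgemzi": the first step gives "zifkjgem", and the second then gives "bkhmligo".
(Check on "pardona": → "napardo" → "pcrctfq" ✓)

bkhmligo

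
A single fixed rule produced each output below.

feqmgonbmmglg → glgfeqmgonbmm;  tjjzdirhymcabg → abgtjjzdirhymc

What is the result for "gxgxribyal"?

yalgxgxrib

Each output is the input with this applied: move the last 3 characters to the front (rotate right by 3).
Applying that to "gxgxribyal" gives "yalgxgxrib".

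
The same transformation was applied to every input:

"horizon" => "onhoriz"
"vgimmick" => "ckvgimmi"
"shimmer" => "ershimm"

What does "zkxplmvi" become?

vizkxplm

Looking at the pairs, the operation is to move the last 2 characters to the front (rotate right by 2).
"zkxplmvi" → "vizkxplm".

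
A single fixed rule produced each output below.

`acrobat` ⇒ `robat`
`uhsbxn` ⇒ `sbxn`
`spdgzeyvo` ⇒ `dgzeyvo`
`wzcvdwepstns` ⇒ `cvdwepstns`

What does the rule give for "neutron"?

The rule is to delete the first 2 characters.
"neutron" → "utron".

utron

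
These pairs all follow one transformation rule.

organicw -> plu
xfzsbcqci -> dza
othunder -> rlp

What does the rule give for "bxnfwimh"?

vuf

The rule is to shift every letter 2 places backward in the alphabet (wrapping around), then keep one character in every 3, starting at position 2 (positions 2nd, 5th, 8th, ...).
Starting from "bxnfwimh": after the first operation, "zvldugkf"; after the second, "vuf".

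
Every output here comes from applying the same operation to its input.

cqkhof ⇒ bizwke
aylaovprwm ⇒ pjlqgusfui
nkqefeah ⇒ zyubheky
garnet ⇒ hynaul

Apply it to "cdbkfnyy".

zhsswxve

Looking at the pairs, the operation is to shift every letter 6 places backward in the alphabet (wrapping around), then swap the front and back halves of the string.
"cdbkfnyy" → "wxvezhss" → "zhsswxve".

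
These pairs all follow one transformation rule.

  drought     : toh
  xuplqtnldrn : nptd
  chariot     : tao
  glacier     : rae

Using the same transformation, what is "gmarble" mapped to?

eal

Each output is the input with this applied: move the last character to the front, then keep one character in every 3, starting at position 1 (positions 1st, 4th, 7th, ...).
Working it through for "gmarble": intermediate "egmarbl", final "eal".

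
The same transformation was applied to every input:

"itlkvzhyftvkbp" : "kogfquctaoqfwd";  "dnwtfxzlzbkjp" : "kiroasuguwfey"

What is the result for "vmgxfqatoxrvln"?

ihbsalvojsmqgq

Looking at the pairs, the operation is to shift every letter 5 places backward in the alphabet (wrapping around), then swap the first and last characters.
Doing the same to "vmgxfqatoxrvln": "ihbsalvojsmqgq".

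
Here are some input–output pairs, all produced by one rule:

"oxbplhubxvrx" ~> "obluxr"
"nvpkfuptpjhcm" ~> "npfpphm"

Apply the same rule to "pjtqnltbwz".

ptntw

What's happening: keep every other character starting from the first (positions 1st, 3rd, 5th, ...).
"pjtqnltbwz" → "ptntw".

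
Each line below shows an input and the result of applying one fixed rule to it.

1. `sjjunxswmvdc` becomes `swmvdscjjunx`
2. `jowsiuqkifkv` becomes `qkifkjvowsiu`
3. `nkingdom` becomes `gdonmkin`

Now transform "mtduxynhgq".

The pattern: swap the first and last characters, then swap the front and back halves of the string.
On "mtduxynhgq": the first step gives "qtduxynhgm", and the second then gives "ynhgmqtdux".

ynhgmqtdux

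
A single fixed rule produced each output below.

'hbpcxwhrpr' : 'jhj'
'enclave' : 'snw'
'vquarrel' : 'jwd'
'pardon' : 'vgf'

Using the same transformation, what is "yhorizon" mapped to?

rgf

What's happening: shift every letter 8 places backward in the alphabet (wrapping around), then keep only the last 3 characters.
Starting from "yhorizon": after the first operation, "qzgjargf"; after the second, "rgf".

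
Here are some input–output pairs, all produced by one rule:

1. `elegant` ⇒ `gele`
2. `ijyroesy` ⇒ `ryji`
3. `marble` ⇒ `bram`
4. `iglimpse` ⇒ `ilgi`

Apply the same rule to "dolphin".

plod

The transformation: reverse the string, then keep only the last 4 characters.
"dolphin" → "nihplod" → "plod".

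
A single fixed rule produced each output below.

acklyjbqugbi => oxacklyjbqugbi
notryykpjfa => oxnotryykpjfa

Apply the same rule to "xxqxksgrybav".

oxxxqxksgrybav

Looking at the pairs, the operation is to prepend "ox".
On "xxqxksgrybav" that produces "oxxxqxksgrybav".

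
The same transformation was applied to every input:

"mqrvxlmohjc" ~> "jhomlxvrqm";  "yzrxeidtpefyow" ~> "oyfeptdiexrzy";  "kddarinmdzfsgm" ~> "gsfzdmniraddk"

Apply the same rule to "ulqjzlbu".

Each output is the input with this applied: reverse the string, then delete the first character.
For "ulqjzlbu", step one produces "ublzjqlu"; step two turns that into "blzjqlu".

blzjqlu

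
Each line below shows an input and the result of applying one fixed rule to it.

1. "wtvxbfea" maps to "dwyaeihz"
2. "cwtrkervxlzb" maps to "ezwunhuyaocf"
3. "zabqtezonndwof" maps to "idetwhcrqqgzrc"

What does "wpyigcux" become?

asbljfxz

Rule — shift every letter 3 places forward in the alphabet (wrapping around), then swap the first and last characters.
Applying both steps to "wpyigcux": "zsbljfxa", then "asbljfxz".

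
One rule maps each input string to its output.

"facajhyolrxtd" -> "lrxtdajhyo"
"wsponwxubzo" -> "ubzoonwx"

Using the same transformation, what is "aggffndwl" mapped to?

Looking at the pairs, the operation is to delete the first 3 characters, then swap the front and back halves of the string.
Starting from "aggffndwl": after the first operation, "ffndwl"; after the second, "dwlffn".

dwlffn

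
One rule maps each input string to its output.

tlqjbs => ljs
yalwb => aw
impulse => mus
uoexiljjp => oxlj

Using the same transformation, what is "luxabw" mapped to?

uaw

Rule — keep every other character starting from the second (positions 2nd, 4th, 6th, ...).
"luxabw" → "uaw".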